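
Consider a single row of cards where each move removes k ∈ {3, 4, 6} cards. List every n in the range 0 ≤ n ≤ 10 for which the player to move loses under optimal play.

0, 1, 2, 9, 10

Grundy values for subtraction set {3, 4, 6}:
g(0) = mex{} = 0
g(1) = mex{} = 0
g(2) = mex{} = 0
g(3) = mex{0} = 1
g(4) = mex{0} = 1
g(5) = mex{0} = 1
g(6) = mex{0,1} = 2
g(7) = mex{0,1} = 2
g(8) = mex{0,1} = 2
g(9) = mex{1,2} = 0
g(10) = mex{1,2} = 0
The P-positions (g = 0) in 0..10 are 0, 1, 2, 9, 10.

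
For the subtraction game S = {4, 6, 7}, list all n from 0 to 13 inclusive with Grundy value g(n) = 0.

0, 1, 2, 3, 11, 12, 13

Grundy values for subtraction set {4, 6, 7}:
g(0) = mex{} = 0
g(1) = mex{} = 0
g(2) = mex{} = 0
g(3) = mex{} = 0
g(4) = mex{0} = 1
g(5) = mex{0} = 1
g(6) = mex{0} = 1
g(7) = mex{0} = 1
g(8) = mex{0,1} = 2
g(9) = mex{0,1} = 2
g(10) = mex{0,1} = 2
g(11) = mex{1} = 0
g(12) = mex{1,2} = 0
g(13) = mex{1,2} = 0
The P-positions (g = 0) in 0..13 are 0, 1, 2, 3, 11, 12, 13.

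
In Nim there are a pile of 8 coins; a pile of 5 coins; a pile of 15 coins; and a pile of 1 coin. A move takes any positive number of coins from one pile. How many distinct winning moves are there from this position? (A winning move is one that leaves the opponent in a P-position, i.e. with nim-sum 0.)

Bitwise XOR of the heap sizes:
  1000  (8)
  0101  (5)
  1111  (15)
  0001  (1)
  ----
  0011  (3)
The overall nim-sum is X = 3. A pile of size p has a winning move iff p XOR X < p (reduce it to p XOR X).
  8: 8 XOR 3 = 11 ≥ 8 — no move.
  5: 5 XOR 3 = 6 ≥ 5 — no move.
  15: 15 XOR 3 = 12 < 15 — winning move (to 12).
  1: 1 XOR 3 = 2 ≥ 1 — no move.
That gives 1 winning move.

1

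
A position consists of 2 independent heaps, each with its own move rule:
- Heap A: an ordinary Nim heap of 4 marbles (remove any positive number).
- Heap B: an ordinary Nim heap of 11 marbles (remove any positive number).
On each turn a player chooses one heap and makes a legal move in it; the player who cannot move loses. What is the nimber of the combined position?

15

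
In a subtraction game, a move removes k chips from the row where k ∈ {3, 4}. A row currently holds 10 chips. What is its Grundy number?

1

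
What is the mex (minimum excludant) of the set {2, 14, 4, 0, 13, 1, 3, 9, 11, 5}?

The values 0, 1, 2, 3, 4, 5 are all present; 6 is the first non-negative integer missing from the set.

6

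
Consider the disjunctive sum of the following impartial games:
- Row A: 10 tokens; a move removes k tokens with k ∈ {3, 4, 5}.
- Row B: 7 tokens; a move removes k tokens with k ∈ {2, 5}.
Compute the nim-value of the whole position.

0

Grundy values for row A (subtraction set {3, 4, 5}):
k:     0  1  2  3  4  5  6  7  8  9 10
g(k):  0  0  0  1  1  1  2  2  0  0  0
So g(10) = 0.
Build the Grundy sequence for row B with g(k) = mex{g(k−s) : s ∈ {2, 5}, s ≤ k}:
k:     0  1  2  3  4  5  6  7
g(k):  0  0  1  1  0  2  1  0
So g(7) = 0.
The value of a disjunctive sum is the nim-sum of the parts.
Combined value = 0 ⊕ 0 = 0.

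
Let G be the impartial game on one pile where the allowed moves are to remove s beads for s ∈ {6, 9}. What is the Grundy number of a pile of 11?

Compute g(0), g(1), … for moves {6, 9}:
g(0) = mex{} = 0
g(1) = mex{} = 0
g(2) = mex{} = 0
g(3) = mex{} = 0
g(4) = mex{} = 0
g(5) = mex{} = 0
g(6) = mex{0} = 1
g(7) = mex{0} = 1
g(8) = mex{0} = 1
g(9) = mex{0} = 1
g(10) = mex{0} = 1
g(11) = mex{0} = 1
So g(11) = 1.

1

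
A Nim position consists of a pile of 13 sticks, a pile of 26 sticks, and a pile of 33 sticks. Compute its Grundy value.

54

Write each in binary and XOR column by column:
  001101  (13)
  011010  (26)
  100001  (33)
  ------
  110110  (54)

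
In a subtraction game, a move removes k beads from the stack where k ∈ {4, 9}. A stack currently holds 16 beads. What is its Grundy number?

Compute g(0), g(1), … for moves {4, 9}:
k:     0  1  2  3  4  5  6  7  8  9 10 11 12 13 14 15 16
g(k):  0  0  0  0  1  1  1  1  0  2  2  2  1  0  0  0  0
So g(16) = 0.

0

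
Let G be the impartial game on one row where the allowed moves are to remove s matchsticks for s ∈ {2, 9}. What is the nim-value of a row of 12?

0

Grundy values for subtraction set {2, 9}:
k:     0  1  2  3  4  5  6  7  8  9 10 11 12
g(k):  0  0  1  1  0  0  1  1  0  2  1  0  0
So g(12) = 0.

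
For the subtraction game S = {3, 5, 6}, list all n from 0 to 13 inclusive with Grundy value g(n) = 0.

Build the Grundy sequence with g(k) = mex{g(k−s) : s ∈ {3, 5, 6}, s ≤ k}:
g(0) = mex{} = 0
g(1) = mex{} = 0
g(2) = mex{} = 0
g(3) = mex{0} = 1
g(4) = mex{0} = 1
g(5) = mex{0} = 1
g(6) = mex{0,1} = 2
g(7) = mex{0,1} = 2
g(8) = mex{0,1} = 2
g(9) = mex{1,2} = 0
g(10) = mex{1,2} = 0
g(11) = mex{1,2} = 0
g(12) = mex{0,2} = 1
g(13) = mex{0,2} = 1
The P-positions (g = 0) in 0..13 are 0, 1, 2, 9, 10, 11.

0, 1, 2, 9, 10, 11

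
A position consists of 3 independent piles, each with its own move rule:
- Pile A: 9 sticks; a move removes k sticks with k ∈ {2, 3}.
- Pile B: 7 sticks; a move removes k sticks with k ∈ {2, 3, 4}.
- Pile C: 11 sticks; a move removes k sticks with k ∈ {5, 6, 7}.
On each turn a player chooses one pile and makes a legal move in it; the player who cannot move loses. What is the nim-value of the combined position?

Grundy values for pile A (subtraction set {2, 3}):
k:     0  1  2  3  4  5  6  7  8  9
g(k):  0  0  1  1  2  0  0  1  1  2
So g(9) = 2.
For pile B, compute g(0), g(1), … with moves {2, 3, 4}:
k:     0  1  2  3  4  5  6  7
g(k):  0  0  1  1  2  2  0  0
So g(7) = 0.
Build the Grundy sequence for pile C with g(k) = mex{g(k−s) : s ∈ {5, 6, 7}, s ≤ k}:
k:     0  1  2  3  4  5  6  7  8  9 10 11
g(k):  0  0  0  0  0  1  1  1  1  1  2  2
So g(11) = 2.
The value of a disjunctive sum is the nim-sum of the parts.
Combined value = 2 XOR 0 XOR 2 = 0.

0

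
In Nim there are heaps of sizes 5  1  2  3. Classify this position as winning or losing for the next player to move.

Bitwise XOR of the heap sizes:
  101  (5)
  001  (1)
  010  (2)
  011  (3)
  ---
  101  (5)
The nim-sum is 5 ≠ 0, so this is an N-position: the player to move can win.

Winning position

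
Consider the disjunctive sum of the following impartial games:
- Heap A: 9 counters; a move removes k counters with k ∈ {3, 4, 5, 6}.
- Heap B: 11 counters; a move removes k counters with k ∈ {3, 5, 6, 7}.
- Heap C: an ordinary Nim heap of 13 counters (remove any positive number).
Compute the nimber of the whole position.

13

Grundy values for heap A (subtraction set {3, 4, 5, 6}):
g(0) = mex{} = 0
g(1) = mex{} = 0
g(2) = mex{} = 0
g(3) = mex{0} = 1
g(4) = mex{0} = 1
g(5) = mex{0} = 1
g(6) = mex{0,1} = 2
g(7) = mex{0,1} = 2
g(8) = mex{0,1} = 2
g(9) = mex{1,2} = 0
So g(9) = 0.
For heap B, compute g(0), g(1), … with moves {3, 5, 6, 7}:
k:     0  1  2  3  4  5  6  7  8  9 10 11
g(k):  0  0  0  1  1  1  2  2  2  3  0  0
So g(11) = 0.
Heap C is a plain Nim heap of size 13, so its Grundy value is 13.
The value of a disjunctive sum is the nim-sum of the parts.
Combined value = 0 XOR 0 XOR 13 = 13.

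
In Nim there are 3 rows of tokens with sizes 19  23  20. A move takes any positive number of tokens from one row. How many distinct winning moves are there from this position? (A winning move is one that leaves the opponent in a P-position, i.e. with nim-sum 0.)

Write each in binary and XOR column by column:
  10011  (19)
  10111  (23)
  10100  (20)
  -----
  10000  (16)
The overall nim-sum is X = 16. A row of size p has a winning move iff p XOR X < p (reduce it to p XOR X).
  19: 19 XOR 16 = 3 < 19 — winning move (to 3).
  23: 23 XOR 16 = 7 < 23 — winning move (to 7).
  20: 20 XOR 16 = 4 < 20 — winning move (to 4).
That gives 3 winning moves.

3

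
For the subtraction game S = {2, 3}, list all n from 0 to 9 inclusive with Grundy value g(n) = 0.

Grundy values for subtraction set {2, 3}:
k:     0  1  2  3  4  5  6  7  8  9
g(k):  0  0  1  1  2  0  0  1  1  2
The P-positions (g = 0) in 0..9 are 0, 1, 5, 6.

0, 1, 5, 6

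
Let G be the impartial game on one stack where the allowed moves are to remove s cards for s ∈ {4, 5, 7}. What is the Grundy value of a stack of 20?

2

Grundy values for subtraction set {4, 5, 7}:
k:     0  1  2  3  4  5  6  7  8  9 10 11 12 13 14 15 16 17 18 19 20
g(k):  0  0  0  0  1  1  1  1  2  2  2  0  0  0  0  1  1  1  1  2  2
So g(20) = 2.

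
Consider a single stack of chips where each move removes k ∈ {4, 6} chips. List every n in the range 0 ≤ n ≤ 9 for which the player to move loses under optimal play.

0, 1, 2, 3

Grundy values for subtraction set {4, 6}:
g(0) = mex{} = 0
g(1) = mex{} = 0
g(2) = mex{} = 0
g(3) = mex{} = 0
g(4) = mex{0} = 1
g(5) = mex{0} = 1
g(6) = mex{0} = 1
g(7) = mex{0} = 1
g(8) = mex{0,1} = 2
g(9) = mex{0,1} = 2
The P-positions (g = 0) in 0..9 are 0, 1, 2, 3.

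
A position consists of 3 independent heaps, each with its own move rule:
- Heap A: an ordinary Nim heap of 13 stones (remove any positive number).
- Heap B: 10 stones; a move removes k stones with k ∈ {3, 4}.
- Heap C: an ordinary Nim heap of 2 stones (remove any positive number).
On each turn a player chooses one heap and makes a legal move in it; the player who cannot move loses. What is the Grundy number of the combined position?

Heap A is a plain Nim heap of size 13, so its Grundy value is 13.
Grundy values for heap B (subtraction set {3, 4}):
g(0) = mex{} = 0
g(1) = mex{} = 0
g(2) = mex{} = 0
g(3) = mex{0} = 1
g(4) = mex{0} = 1
g(5) = mex{0} = 1
g(6) = mex{0,1} = 2
g(7) = mex{1} = 0
g(8) = mex{1} = 0
g(9) = mex{1,2} = 0
g(10) = mex{0,2} = 1
So g(10) = 1.
Heap C is a plain Nim heap of size 2, so its Grundy value is 2.
By the Sprague-Grundy theorem, the Grundy value of a sum of independent games is the XOR of the component values.
Combined value = 13 XOR 1 XOR 2 = 14.

14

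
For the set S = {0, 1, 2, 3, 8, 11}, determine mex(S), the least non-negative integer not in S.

4

The values 0, 1, 2, 3 are all present; 4 is the first non-negative integer missing from the set.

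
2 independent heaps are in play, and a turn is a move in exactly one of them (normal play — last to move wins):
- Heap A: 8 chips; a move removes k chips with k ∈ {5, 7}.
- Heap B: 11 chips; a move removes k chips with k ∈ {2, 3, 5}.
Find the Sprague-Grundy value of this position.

3

Grundy values for heap A (subtraction set {5, 7}):
k:     0  1  2  3  4  5  6  7  8
g(k):  0  0  0  0  0  1  1  1  1
So g(8) = 1.
For heap B, compute g(0), g(1), … with moves {2, 3, 5}:
g(0) = mex{} = 0
g(1) = mex{} = 0
g(2) = mex{0} = 1
g(3) = mex{0} = 1
g(4) = mex{0,1} = 2
g(5) = mex{0,1} = 2
g(6) = mex{0,1,2} = 3
g(7) = mex{1,2} = 0
g(8) = mex{1,2,3} = 0
g(9) = mex{0,2,3} = 1
g(10) = mex{0,2} = 1
g(11) = mex{0,1,3} = 2
So g(11) = 2.
By the Sprague-Grundy theorem, the Grundy value of a sum of independent games is the XOR of the component values.
Combined value = 1 ⊕ 2 = 3.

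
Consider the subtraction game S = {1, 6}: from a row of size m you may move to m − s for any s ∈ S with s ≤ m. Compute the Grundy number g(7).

Compute g(0), g(1), … for moves {1, 6}:
k:     0  1  2  3  4  5  6  7
g(k):  0  1  0  1  0  1  2  0
So g(7) = 0.

0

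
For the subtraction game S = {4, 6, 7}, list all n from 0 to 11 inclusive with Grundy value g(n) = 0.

Build the Grundy sequence with g(k) = mex{g(k−s) : s ∈ {4, 6, 7}, s ≤ k}:
k:     0  1  2  3  4  5  6  7  8  9 10 11
g(k):  0  0  0  0  1  1  1  1  2  2  2  0
The P-positions (g = 0) in 0..11 are 0, 1, 2, 3, 11.

0, 1, 2, 3, 11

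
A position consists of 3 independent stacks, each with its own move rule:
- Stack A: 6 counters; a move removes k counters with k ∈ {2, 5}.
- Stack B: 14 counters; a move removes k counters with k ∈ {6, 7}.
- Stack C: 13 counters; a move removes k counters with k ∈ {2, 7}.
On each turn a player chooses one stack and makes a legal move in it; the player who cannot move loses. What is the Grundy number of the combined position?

1

Grundy values for stack A (subtraction set {2, 5}):
k:     0  1  2  3  4  5  6
g(k):  0  0  1  1  0  2  1
So g(6) = 1.
For stack B, compute g(0), g(1), … with moves {6, 7}:
g(0) = mex{} = 0
g(1) = mex{} = 0
g(2) = mex{} = 0
g(3) = mex{} = 0
g(4) = mex{} = 0
g(5) = mex{} = 0
g(6) = mex{0} = 1
g(7) = mex{0} = 1
g(8) = mex{0} = 1
g(9) = mex{0} = 1
g(10) = mex{0} = 1
g(11) = mex{0} = 1
g(12) = mex{0,1} = 2
g(13) = mex{1} = 0
g(14) = mex{1} = 0
So g(14) = 0.
For stack C, compute g(0), g(1), … with moves {2, 7}:
k:     0  1  2  3  4  5  6  7  8  9 10 11 12 13
g(k):  0  0  1  1  0  0  1  1  2  0  0  1  1  0
So g(13) = 0.
The value of a disjunctive sum is the nim-sum of the parts.
Combined value = 1 ⊕ 0 ⊕ 0 = 1.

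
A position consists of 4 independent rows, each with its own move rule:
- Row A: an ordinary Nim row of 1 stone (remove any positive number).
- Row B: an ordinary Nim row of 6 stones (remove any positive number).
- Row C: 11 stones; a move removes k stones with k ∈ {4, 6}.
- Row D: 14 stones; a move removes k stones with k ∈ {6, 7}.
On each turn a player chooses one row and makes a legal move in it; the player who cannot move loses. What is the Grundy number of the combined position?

7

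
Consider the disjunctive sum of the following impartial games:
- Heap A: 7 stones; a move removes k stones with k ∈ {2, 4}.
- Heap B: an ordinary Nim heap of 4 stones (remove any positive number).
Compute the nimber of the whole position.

Build the Grundy sequence for heap A with g(k) = mex{g(k−s) : s ∈ {2, 4}, s ≤ k}:
k:     0  1  2  3  4  5  6  7
g(k):  0  0  1  1  2  2  0  0
So g(7) = 0.
Heap B is a plain Nim heap of size 4, so its Grundy value is 4.
By the Sprague-Grundy theorem, the Grundy value of a sum of independent games is the XOR of the component values.
Combined value = 0 XOR 4 = 4.

4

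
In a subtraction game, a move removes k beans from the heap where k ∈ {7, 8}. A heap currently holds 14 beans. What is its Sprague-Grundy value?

2

Compute g(0), g(1), … for moves {7, 8}:
k:     0  1  2  3  4  5  6  7  8  9 10 11 12 13 14
g(k):  0  0  0  0  0  0  0  1  1  1  1  1  1  1  2
So g(14) = 2.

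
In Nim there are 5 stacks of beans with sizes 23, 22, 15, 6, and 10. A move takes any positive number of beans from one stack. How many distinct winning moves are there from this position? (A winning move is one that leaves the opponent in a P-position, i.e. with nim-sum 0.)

5

Compute the nim-sum pairwise:
23 ^ 22 = 1
1 ^ 15 = 14
14 ^ 6 = 8
8 ^ 10 = 2
The overall nim-sum is X = 2. A stack of size p has a winning move iff p XOR X < p (reduce it to p XOR X).
  23: 23 XOR 2 = 21 < 23 — winning move (to 21).
  22: 22 XOR 2 = 20 < 22 — winning move (to 20).
  15: 15 XOR 2 = 13 < 15 — winning move (to 13).
  6: 6 XOR 2 = 4 < 6 — winning move (to 4).
  10: 10 XOR 2 = 8 < 10 — winning move (to 8).
That gives 5 winning moves.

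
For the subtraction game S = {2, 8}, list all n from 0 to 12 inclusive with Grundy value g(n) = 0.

Grundy values for subtraction set {2, 8}:
g(0) = mex{} = 0
g(1) = mex{} = 0
g(2) = mex{0} = 1
g(3) = mex{0} = 1
g(4) = mex{1} = 0
g(5) = mex{1} = 0
g(6) = mex{0} = 1
g(7) = mex{0} = 1
g(8) = mex{0,1} = 2
g(9) = mex{0,1} = 2
g(10) = mex{1,2} = 0
g(11) = mex{1,2} = 0
g(12) = mex{0} = 1
The P-positions (g = 0) in 0..12 are 0, 1, 4, 5, 10, 11.

0, 1, 4, 5, 10, 11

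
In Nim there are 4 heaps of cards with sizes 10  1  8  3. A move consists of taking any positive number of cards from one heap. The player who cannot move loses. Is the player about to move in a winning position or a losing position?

Losing position

Write each in binary and XOR column by column:
  1010  (10)
  0001  (1)
  1000  (8)
  0011  (3)
  ----
  0000  (0)
The nim-sum is 0, so this is a P-position: the player to move is in a losing position under optimal play.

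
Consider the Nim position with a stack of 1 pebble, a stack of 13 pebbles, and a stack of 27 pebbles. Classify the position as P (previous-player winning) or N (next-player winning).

Compute the nim-sum pairwise:
1 ^ 13 = 12
12 ^ 27 = 23
The nim-sum is 23 ≠ 0, so this is an N-position: the player to move can win.

N-position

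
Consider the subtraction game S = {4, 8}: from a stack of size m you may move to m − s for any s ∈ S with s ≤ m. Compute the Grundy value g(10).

Build the Grundy sequence with g(k) = mex{g(k−s) : s ∈ {4, 8}, s ≤ k}:
g(0) = mex{} = 0
g(1) = mex{} = 0
g(2) = mex{} = 0
g(3) = mex{} = 0
g(4) = mex{0} = 1
g(5) = mex{0} = 1
g(6) = mex{0} = 1
g(7) = mex{0} = 1
g(8) = mex{0,1} = 2
g(9) = mex{0,1} = 2
g(10) = mex{0,1} = 2
So g(10) = 2.

2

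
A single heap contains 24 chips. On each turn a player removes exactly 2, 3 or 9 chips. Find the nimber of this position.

1

Compute g(0), g(1), … for moves {2, 3, 9}:
k:     0  1  2  3  4  5  6  7  8  9 10 11 12 13 14 15 16 17 18 19 20 21 22 23 24
g(k):  0  0  1  1  2  0  0  1  1  2  2  0  0  1  1  2  0  0  1  1  2  2  0  0  1
So g(24) = 1.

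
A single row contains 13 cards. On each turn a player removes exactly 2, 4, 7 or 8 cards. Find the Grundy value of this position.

Build the Grundy sequence with g(k) = mex{g(k−s) : s ∈ {2, 4, 7, 8}, s ≤ k}:
g(0) = mex{} = 0
g(1) = mex{} = 0
g(2) = mex{0} = 1
g(3) = mex{0} = 1
g(4) = mex{0,1} = 2
g(5) = mex{0,1} = 2
g(6) = mex{1,2} = 0
g(7) = mex{0,1,2} = 3
g(8) = mex{0,2} = 1
g(9) = mex{0,1,2,3} = 4
g(10) = mex{0,1} = 2
g(11) = mex{1,2,3,4} = 0
g(12) = mex{1,2} = 0
g(13) = mex{0,2,4} = 1
So g(13) = 1.

1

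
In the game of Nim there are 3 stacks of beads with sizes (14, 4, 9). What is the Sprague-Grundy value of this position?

Nim-sum: 14 ^ 4 ^ 9 = 3.

3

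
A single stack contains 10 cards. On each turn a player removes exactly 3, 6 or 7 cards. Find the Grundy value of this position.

0

Compute g(0), g(1), … for moves {3, 6, 7}:
k:     0  1  2  3  4  5  6  7  8  9 10
g(k):  0  0  0  1  1  1  2  2  2  3  0
So g(10) = 0.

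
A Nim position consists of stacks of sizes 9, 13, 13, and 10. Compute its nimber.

3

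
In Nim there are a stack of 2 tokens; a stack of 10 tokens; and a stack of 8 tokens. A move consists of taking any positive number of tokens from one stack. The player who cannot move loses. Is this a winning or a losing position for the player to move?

Nim-sum: 2 ^ 10 ^ 8 = 0.
The nim-sum is 0, so this is a P-position: the player to move is in a losing position under optimal play.

Losing position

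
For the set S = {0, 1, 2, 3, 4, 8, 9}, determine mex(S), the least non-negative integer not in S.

The values 0, 1, 2, 3, 4 are all present; 5 is the first non-negative integer missing from the set.

5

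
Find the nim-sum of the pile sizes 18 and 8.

Compute the nim-sum pairwise:
18 ^ 8 = 26

26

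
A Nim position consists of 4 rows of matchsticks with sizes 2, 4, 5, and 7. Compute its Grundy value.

Nim-sum: 2 ⊕ 4 ⊕ 5 ⊕ 7 = 4.

4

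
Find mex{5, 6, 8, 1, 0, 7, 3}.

The values 0, 1 are all present; 2 is the first non-negative integer missing from the set.

2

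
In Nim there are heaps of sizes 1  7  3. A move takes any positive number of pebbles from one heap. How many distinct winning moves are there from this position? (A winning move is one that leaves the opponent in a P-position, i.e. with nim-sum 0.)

1

In binary:
  001  (1)
  111  (7)
  011  (3)
  ---
  101  (5)
The overall nim-sum is X = 5. A heap of size p has a winning move iff p XOR X < p (reduce it to p XOR X).
  1: 1 XOR 5 = 4 ≥ 1 — no move.
  7: 7 XOR 5 = 2 < 7 — winning move (to 2).
  3: 3 XOR 5 = 6 ≥ 3 — no move.
That gives 1 winning move.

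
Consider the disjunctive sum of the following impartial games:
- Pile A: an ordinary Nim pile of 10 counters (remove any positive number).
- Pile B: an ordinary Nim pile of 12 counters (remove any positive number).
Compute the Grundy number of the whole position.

6

Pile A is a plain Nim pile of size 10, so its Grundy value is 10.
Pile B is a plain Nim pile of size 12, so its Grundy value is 12.
The value of a disjunctive sum is the nim-sum of the parts.
Combined value = 10 ⊕ 12 = 6.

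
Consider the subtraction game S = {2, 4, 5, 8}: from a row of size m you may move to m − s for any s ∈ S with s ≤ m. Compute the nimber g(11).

2

Grundy values for subtraction set {2, 4, 5, 8}:
g(0) = mex{} = 0
g(1) = mex{} = 0
g(2) = mex{0} = 1
g(3) = mex{0} = 1
g(4) = mex{0,1} = 2
g(5) = mex{0,1} = 2
g(6) = mex{0,1,2} = 3
g(7) = mex{1,2} = 0
g(8) = mex{0,1,2,3} = 4
g(9) = mex{0,2} = 1
g(10) = mex{1,2,3,4} = 0
g(11) = mex{0,1,3} = 2
So g(11) = 2.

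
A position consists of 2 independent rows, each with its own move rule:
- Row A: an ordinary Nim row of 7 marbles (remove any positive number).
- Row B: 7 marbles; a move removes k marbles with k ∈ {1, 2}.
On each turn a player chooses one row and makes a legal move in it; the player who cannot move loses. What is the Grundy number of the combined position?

Row A is a plain Nim row of size 7, so its Grundy value is 7.
For row B, compute g(0), g(1), … with moves {1, 2}:
k:     0  1  2  3  4  5  6  7
g(k):  0  1  2  0  1  2  0  1
So g(7) = 1.
By the Sprague-Grundy theorem, the Grundy value of a sum of independent games is the XOR of the component values.
Combined value = 7 XOR 1 = 6.

6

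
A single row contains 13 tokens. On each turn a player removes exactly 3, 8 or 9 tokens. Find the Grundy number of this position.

Compute g(0), g(1), … for moves {3, 8, 9}:
k:     0  1  2  3  4  5  6  7  8  9 10 11 12 13
g(k):  0  0  0  1  1  1  0  0  2  1  1  3  0  0
So g(13) = 0.

0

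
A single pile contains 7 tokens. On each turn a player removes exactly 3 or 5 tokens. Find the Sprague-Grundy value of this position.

2

Compute g(0), g(1), … for moves {3, 5}:
k:     0  1  2  3  4  5  6  7
g(k):  0  0  0  1  1  1  2  2
So g(7) = 2.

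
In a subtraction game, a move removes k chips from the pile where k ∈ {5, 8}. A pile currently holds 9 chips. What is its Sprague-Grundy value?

Compute g(0), g(1), … for moves {5, 8}:
g(0) = mex{} = 0
g(1) = mex{} = 0
g(2) = mex{} = 0
g(3) = mex{} = 0
g(4) = mex{} = 0
g(5) = mex{0} = 1
g(6) = mex{0} = 1
g(7) = mex{0} = 1
g(8) = mex{0} = 1
g(9) = mex{0} = 1
So g(9) = 1.

1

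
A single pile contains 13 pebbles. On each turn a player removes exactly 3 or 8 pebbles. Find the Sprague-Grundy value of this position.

Compute g(0), g(1), … for moves {3, 8}:
k:     0  1  2  3  4  5  6  7  8  9 10 11 12 13
g(k):  0  0  0  1  1  1  0  0  2  1  1  0  0  0
So g(13) = 0.

0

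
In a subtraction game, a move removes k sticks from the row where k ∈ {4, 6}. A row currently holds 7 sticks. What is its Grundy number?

Compute g(0), g(1), … for moves {4, 6}:
g(0) = mex{} = 0
g(1) = mex{} = 0
g(2) = mex{} = 0
g(3) = mex{} = 0
g(4) = mex{0} = 1
g(5) = mex{0} = 1
g(6) = mex{0} = 1
g(7) = mex{0} = 1
So g(7) = 1.

1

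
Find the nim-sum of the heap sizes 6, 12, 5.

15

Nim-sum: 6 ⊕ 12 ⊕ 5 = 15.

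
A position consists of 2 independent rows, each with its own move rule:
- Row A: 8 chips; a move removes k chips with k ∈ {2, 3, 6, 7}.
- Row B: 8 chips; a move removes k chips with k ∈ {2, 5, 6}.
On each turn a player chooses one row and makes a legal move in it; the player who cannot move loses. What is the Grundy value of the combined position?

Build the Grundy sequence for row A with g(k) = mex{g(k−s) : s ∈ {2, 3, 6, 7}, s ≤ k}:
k:     0  1  2  3  4  5  6  7  8
g(k):  0  0  1  1  2  0  3  1  2
So g(8) = 2.
Grundy values for row B (subtraction set {2, 5, 6}):
k:     0  1  2  3  4  5  6  7  8
g(k):  0  0  1  1  0  2  1  3  0
So g(8) = 0.
By the Sprague-Grundy theorem, the Grundy value of a sum of independent games is the XOR of the component values.
Combined value = 2 ⊕ 0 = 2.

2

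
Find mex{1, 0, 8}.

2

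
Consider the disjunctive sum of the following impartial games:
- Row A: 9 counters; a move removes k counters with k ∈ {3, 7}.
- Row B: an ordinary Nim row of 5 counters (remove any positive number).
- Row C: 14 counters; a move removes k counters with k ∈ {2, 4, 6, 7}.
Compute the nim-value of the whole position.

6

Grundy values for row A (subtraction set {3, 7}):
k:     0  1  2  3  4  5  6  7  8  9
g(k):  0  0  0  1  1  1  0  2  2  1
So g(9) = 1.
Row B is a plain Nim row of size 5, so its Grundy value is 5.
Build the Grundy sequence for row C with g(k) = mex{g(k−s) : s ∈ {2, 4, 6, 7}, s ≤ k}:
k:     0  1  2  3  4  5  6  7  8  9 10 11 12 13 14
g(k):  0  0  1  1  2  2  3  3  4  0  0  1  1  2  2
So g(14) = 2.
The value of a disjunctive sum is the nim-sum of the parts.
Combined value = 1 XOR 5 XOR 2 = 6.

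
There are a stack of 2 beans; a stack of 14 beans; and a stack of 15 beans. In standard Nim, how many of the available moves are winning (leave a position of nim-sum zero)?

3

Bitwise XOR of the heap sizes:
  0010  (2)
  1110  (14)
  1111  (15)
  ----
  0011  (3)
The overall nim-sum is X = 3. A stack of size p has a winning move iff p XOR X < p (reduce it to p XOR X).
  2: 2 XOR 3 = 1 < 2 — winning move (to 1).
  14: 14 XOR 3 = 13 < 14 — winning move (to 13).
  15: 15 XOR 3 = 12 < 15 — winning move (to 12).
That gives 3 winning moves.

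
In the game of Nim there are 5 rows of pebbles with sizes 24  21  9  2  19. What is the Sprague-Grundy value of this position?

21

Write each in binary and XOR column by column:
  11000  (24)
  10101  (21)
  01001  (9)
  00010  (2)
  10011  (19)
  -----
  10101  (21)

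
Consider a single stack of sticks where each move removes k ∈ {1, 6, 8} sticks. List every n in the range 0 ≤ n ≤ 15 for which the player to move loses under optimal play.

Grundy values for subtraction set {1, 6, 8}:
k:     0  1  2  3  4  5  6  7  8  9 10 11 12 13 14 15
g(k):  0  1  0  1  0  1  2  0  1  0  1  0  1  2  0  1
The P-positions (g = 0) in 0..15 are 0, 2, 4, 7, 9, 11, 14.

0, 2, 4, 7, 9, 11, 14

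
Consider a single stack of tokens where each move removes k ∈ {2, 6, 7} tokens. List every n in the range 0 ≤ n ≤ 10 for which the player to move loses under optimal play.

Grundy values for subtraction set {2, 6, 7}:
g(0) = mex{} = 0
g(1) = mex{} = 0
g(2) = mex{0} = 1
g(3) = mex{0} = 1
g(4) = mex{1} = 0
g(5) = mex{1} = 0
g(6) = mex{0} = 1
g(7) = mex{0} = 1
g(8) = mex{0,1} = 2
g(9) = mex{1} = 0
g(10) = mex{0,1,2} = 3
The P-positions (g = 0) in 0..10 are 0, 1, 4, 5, 9.

0, 1, 4, 5, 9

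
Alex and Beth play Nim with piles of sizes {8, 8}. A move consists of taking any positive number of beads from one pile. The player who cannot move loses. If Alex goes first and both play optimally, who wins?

Compute the nim-sum pairwise:
8 ^ 8 = 0
The nim-sum is 0, so this is a P-position: the player to move is in a losing position under optimal play; Alex is about to move from it and so loses — Beth wins.

Beth wins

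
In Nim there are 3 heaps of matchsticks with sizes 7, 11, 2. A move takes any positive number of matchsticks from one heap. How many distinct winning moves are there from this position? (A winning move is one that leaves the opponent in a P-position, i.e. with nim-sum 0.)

1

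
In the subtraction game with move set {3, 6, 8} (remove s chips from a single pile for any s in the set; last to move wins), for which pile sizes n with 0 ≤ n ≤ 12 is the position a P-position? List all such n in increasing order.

0, 1, 2, 11, 12

Grundy values for subtraction set {3, 6, 8}:
k:     0  1  2  3  4  5  6  7  8  9 10 11 12
g(k):  0  0  0  1  1  1  2  2  2  3  3  0  0
The P-positions (g = 0) in 0..12 are 0, 1, 2, 11, 12.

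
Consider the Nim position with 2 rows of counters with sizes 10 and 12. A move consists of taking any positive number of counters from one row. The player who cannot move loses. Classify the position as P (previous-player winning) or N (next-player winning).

N-position

Compute the nim-sum pairwise:
10 XOR 12 = 6
The nim-sum is 6 ≠ 0, so this is an N-position: the player to move can win.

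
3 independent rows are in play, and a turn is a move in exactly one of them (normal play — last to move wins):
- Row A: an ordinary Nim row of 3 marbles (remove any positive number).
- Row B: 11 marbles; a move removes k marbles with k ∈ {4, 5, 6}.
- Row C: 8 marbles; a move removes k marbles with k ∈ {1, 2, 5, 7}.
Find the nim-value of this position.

1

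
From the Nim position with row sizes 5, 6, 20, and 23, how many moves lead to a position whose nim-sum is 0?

0

Nim-sum: 5 ^ 6 ^ 20 ^ 23 = 0.
The nim-sum is already 0, so every move leaves a nonzero nim-sum — there are no winning moves.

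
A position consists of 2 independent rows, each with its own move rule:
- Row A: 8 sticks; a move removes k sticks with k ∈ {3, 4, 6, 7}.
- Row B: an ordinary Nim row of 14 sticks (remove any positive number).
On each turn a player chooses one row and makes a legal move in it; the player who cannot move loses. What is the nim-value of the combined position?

12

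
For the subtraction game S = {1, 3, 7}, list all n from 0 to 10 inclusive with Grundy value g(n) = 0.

0, 2, 4, 6, 8, 10

Compute g(0), g(1), … for moves {1, 3, 7}:
g(0) = mex{} = 0
g(1) = mex{0} = 1
g(2) = mex{1} = 0
g(3) = mex{0} = 1
g(4) = mex{1} = 0
g(5) = mex{0} = 1
g(6) = mex{1} = 0
g(7) = mex{0} = 1
g(8) = mex{1} = 0
g(9) = mex{0} = 1
g(10) = mex{1} = 0
The P-positions (g = 0) in 0..10 are 0, 2, 4, 6, 8, 10.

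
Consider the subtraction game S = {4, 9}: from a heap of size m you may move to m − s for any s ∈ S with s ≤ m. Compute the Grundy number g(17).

1

Build the Grundy sequence with g(k) = mex{g(k−s) : s ∈ {4, 9}, s ≤ k}:
k:     0  1  2  3  4  5  6  7  8  9 10 11 12 13 14 15 16 17
g(k):  0  0  0  0  1  1  1  1  0  2  2  2  1  0  0  0  0  1
So g(17) = 1.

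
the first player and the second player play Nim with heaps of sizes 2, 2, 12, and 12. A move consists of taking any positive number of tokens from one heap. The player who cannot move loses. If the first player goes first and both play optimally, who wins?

Compute the nim-sum pairwise:
2 ⊕ 2 = 0
0 ⊕ 12 = 12
12 ⊕ 12 = 0
The nim-sum is 0, so this is a P-position: the player to move is in a losing position under optimal play; the first player is about to move from it and so loses — the second player wins.

the second player wins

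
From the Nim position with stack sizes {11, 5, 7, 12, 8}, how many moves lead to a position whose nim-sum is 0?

Compute the nim-sum pairwise:
11 XOR 5 = 14
14 XOR 7 = 9
9 XOR 12 = 5
5 XOR 8 = 13
The overall nim-sum is X = 13. A stack of size p has a winning move iff p XOR X < p (reduce it to p XOR X).
  11: 11 XOR 13 = 6 < 11 — winning move (to 6).
  5: 5 XOR 13 = 8 ≥ 5 — no move.
  7: 7 XOR 13 = 10 ≥ 7 — no move.
  12: 12 XOR 13 = 1 < 12 — winning move (to 1).
  8: 8 XOR 13 = 5 < 8 — winning move (to 5).
That gives 3 winning moves.

3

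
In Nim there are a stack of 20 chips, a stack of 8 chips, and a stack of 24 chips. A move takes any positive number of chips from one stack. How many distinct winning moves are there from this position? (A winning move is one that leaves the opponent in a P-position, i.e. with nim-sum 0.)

1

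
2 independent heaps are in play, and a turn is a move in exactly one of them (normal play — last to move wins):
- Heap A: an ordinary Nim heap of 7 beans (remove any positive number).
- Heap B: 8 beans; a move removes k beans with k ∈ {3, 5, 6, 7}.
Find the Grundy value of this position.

5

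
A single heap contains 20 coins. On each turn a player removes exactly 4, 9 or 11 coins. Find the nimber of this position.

1

Compute g(0), g(1), … for moves {4, 9, 11}:
k:     0  1  2  3  4  5  6  7  8  9 10 11 12 13 14 15 16 17 18 19 20
g(k):  0  0  0  0  1  1  1  1  0  2  2  2  1  3  3  0  0  2  0  1  1
So g(20) = 1.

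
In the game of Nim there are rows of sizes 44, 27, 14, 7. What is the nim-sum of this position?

Nim-sum: 44 XOR 27 XOR 14 XOR 7 = 62.

62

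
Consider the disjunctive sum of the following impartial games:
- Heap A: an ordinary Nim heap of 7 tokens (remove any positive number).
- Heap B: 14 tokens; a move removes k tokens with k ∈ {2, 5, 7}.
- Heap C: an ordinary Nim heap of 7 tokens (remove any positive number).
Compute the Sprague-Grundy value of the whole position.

Heap A is a plain Nim heap of size 7, so its Grundy value is 7.
Build the Grundy sequence for heap B with g(k) = mex{g(k−s) : s ∈ {2, 5, 7}, s ≤ k}:
k:     0  1  2  3  4  5  6  7  8  9 10 11 12 13 14
g(k):  0  0  1  1  0  2  1  3  2  2  0  3  1  0  0
So g(14) = 0.
Heap C is a plain Nim heap of size 7, so its Grundy value is 7.
The value of a disjunctive sum is the nim-sum of the parts.
Combined value = 7 ⊕ 0 ⊕ 7 = 0.

0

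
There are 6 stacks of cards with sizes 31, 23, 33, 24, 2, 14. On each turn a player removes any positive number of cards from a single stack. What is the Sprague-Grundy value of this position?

61

Nim-sum: 31 ⊕ 23 ⊕ 33 ⊕ 24 ⊕ 2 ⊕ 14 = 61.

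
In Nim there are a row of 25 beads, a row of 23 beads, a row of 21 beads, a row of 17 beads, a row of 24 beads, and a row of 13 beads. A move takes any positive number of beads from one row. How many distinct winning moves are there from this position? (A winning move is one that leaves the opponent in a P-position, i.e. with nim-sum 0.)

5

Compute the nim-sum pairwise:
25 ⊕ 23 = 14
14 ⊕ 21 = 27
27 ⊕ 17 = 10
10 ⊕ 24 = 18
18 ⊕ 13 = 31
The overall nim-sum is X = 31. A row of size p has a winning move iff p XOR X < p (reduce it to p XOR X).
  25: 25 XOR 31 = 6 < 25 — winning move (to 6).
  23: 23 XOR 31 = 8 < 23 — winning move (to 8).
  21: 21 XOR 31 = 10 < 21 — winning move (to 10).
  17: 17 XOR 31 = 14 < 17 — winning move (to 14).
  24: 24 XOR 31 = 7 < 24 — winning move (to 7).
  13: 13 XOR 31 = 18 ≥ 13 — no move.
That gives 5 winning moves.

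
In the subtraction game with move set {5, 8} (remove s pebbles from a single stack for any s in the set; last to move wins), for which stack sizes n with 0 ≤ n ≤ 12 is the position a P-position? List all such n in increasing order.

0, 1, 2, 3, 4

Grundy values for subtraction set {5, 8}:
g(0) = mex{} = 0
g(1) = mex{} = 0
g(2) = mex{} = 0
g(3) = mex{} = 0
g(4) = mex{} = 0
g(5) = mex{0} = 1
g(6) = mex{0} = 1
g(7) = mex{0} = 1
g(8) = mex{0} = 1
g(9) = mex{0} = 1
g(10) = mex{0,1} = 2
g(11) = mex{0,1} = 2
g(12) = mex{0,1} = 2
The P-positions (g = 0) in 0..12 are 0, 1, 2, 3, 4.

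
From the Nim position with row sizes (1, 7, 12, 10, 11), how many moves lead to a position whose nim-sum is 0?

3

Bitwise XOR of the heap sizes:
  0001  (1)
  0111  (7)
  1100  (12)
  1010  (10)
  1011  (11)
  ----
  1011  (11)
The overall nim-sum is X = 11. A row of size p has a winning move iff p XOR X < p (reduce it to p XOR X).
  1: 1 XOR 11 = 10 ≥ 1 — no move.
  7: 7 XOR 11 = 12 ≥ 7 — no move.
  12: 12 XOR 11 = 7 < 12 — winning move (to 7).
  10: 10 XOR 11 = 1 < 10 — winning move (to 1).
  11: 11 XOR 11 = 0 < 11 — winning move (to 0).
That gives 3 winning moves.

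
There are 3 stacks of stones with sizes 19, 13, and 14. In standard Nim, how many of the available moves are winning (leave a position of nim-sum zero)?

Compute the nim-sum pairwise:
19 ⊕ 13 = 30
30 ⊕ 14 = 16
The overall nim-sum is X = 16. A stack of size p has a winning move iff p XOR X < p (reduce it to p XOR X).
  19: 19 XOR 16 = 3 < 19 — winning move (to 3).
  13: 13 XOR 16 = 29 ≥ 13 — no move.
  14: 14 XOR 16 = 30 ≥ 14 — no move.
That gives 1 winning move.

1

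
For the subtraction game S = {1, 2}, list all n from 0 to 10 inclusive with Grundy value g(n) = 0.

0, 3, 6, 9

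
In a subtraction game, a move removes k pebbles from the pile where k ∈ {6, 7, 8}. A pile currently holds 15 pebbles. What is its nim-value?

0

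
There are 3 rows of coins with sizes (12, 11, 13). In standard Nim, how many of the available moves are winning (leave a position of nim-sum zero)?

3

Write each in binary and XOR column by column:
  1100  (12)
  1011  (11)
  1101  (13)
  ----
  1010  (10)
The overall nim-sum is X = 10. A row of size p has a winning move iff p XOR X < p (reduce it to p XOR X).
  12: 12 XOR 10 = 6 < 12 — winning move (to 6).
  11: 11 XOR 10 = 1 < 11 — winning move (to 1).
  13: 13 XOR 10 = 7 < 13 — winning move (to 7).
That gives 3 winning moves.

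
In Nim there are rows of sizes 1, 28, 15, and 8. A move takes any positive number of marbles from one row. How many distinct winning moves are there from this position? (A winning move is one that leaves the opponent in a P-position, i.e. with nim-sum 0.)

1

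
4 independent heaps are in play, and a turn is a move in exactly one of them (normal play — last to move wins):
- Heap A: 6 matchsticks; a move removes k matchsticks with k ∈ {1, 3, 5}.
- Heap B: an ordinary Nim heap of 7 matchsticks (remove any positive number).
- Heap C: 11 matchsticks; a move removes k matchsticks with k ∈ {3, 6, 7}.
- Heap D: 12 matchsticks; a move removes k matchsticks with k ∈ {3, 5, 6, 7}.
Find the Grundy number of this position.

7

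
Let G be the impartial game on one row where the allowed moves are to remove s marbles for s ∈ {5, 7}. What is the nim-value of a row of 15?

Compute g(0), g(1), … for moves {5, 7}:
k:     0  1  2  3  4  5  6  7  8  9 10 11 12 13 14 15
g(k):  0  0  0  0  0  1  1  1  1  1  2  2  0  0  0  0
So g(15) = 0.

0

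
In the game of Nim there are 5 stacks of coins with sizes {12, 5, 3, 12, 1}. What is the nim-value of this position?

7

Write each in binary and XOR column by column:
  1100  (12)
  0101  (5)
  0011  (3)
  1100  (12)
  0001  (1)
  ----
  0111  (7)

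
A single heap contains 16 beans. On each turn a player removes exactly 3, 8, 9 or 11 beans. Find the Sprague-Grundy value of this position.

Compute g(0), g(1), … for moves {3, 8, 9, 11}:
k:     0  1  2  3  4  5  6  7  8  9 10 11 12 13 14 15 16
g(k):  0  0  0  1  1  1  0  0  2  1  1  3  2  2  2  3  3
So g(16) = 3.

3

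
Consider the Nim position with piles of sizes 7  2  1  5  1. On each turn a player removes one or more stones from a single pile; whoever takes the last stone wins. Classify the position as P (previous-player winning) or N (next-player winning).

Compute the nim-sum pairwise:
7 XOR 2 = 5
5 XOR 1 = 4
4 XOR 5 = 1
1 XOR 1 = 0
The nim-sum is 0, so this is a P-position: the player to move is in a losing position under optimal play.

P-position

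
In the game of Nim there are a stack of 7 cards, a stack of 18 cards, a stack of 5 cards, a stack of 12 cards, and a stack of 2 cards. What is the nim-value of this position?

30

Compute the nim-sum pairwise:
7 XOR 18 = 21
21 XOR 5 = 16
16 XOR 12 = 28
28 XOR 2 = 30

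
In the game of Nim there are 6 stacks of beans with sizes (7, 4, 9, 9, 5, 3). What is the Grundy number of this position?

5

Compute the nim-sum pairwise:
7 ^ 4 = 3
3 ^ 9 = 10
10 ^ 9 = 3
3 ^ 5 = 6
6 ^ 3 = 5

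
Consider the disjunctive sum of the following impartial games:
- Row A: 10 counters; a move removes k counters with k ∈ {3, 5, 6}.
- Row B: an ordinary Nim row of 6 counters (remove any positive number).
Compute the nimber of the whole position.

For row A, compute g(0), g(1), … with moves {3, 5, 6}:
k:     0  1  2  3  4  5  6  7  8  9 10
g(k):  0  0  0  1  1  1  2  2  2  0  0
So g(10) = 0.
Row B is a plain Nim row of size 6, so its Grundy value is 6.
The value of a disjunctive sum is the nim-sum of the parts.
Combined value = 0 ⊕ 6 = 6.

6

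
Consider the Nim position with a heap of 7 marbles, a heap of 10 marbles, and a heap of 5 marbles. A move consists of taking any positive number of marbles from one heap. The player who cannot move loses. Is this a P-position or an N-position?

N-position

Nim-sum: 7 XOR 10 XOR 5 = 8.
The nim-sum is 8 ≠ 0, so this is an N-position: the player to move can win.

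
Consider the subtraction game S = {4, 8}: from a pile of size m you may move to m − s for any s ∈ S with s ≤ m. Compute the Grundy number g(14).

0

Build the Grundy sequence with g(k) = mex{g(k−s) : s ∈ {4, 8}, s ≤ k}:
g(0) = mex{} = 0
g(1) = mex{} = 0
g(2) = mex{} = 0
g(3) = mex{} = 0
g(4) = mex{0} = 1
g(5) = mex{0} = 1
g(6) = mex{0} = 1
g(7) = mex{0} = 1
g(8) = mex{0,1} = 2
g(9) = mex{0,1} = 2
g(10) = mex{0,1} = 2
g(11) = mex{0,1} = 2
g(12) = mex{1,2} = 0
g(13) = mex{1,2} = 0
g(14) = mex{1,2} = 0
So g(14) = 0.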